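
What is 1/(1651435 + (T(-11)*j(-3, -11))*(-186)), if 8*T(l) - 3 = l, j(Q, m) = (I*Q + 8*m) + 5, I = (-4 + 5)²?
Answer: 1/1635439 ≈ 6.1146e-7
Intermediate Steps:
I = 1 (I = 1² = 1)
j(Q, m) = 5 + Q + 8*m (j(Q, m) = (1*Q + 8*m) + 5 = (Q + 8*m) + 5 = 5 + Q + 8*m)
T(l) = 3/8 + l/8
1/(1651435 + (T(-11)*j(-3, -11))*(-186)) = 1/(1651435 + ((3/8 + (⅛)*(-11))*(5 - 3 + 8*(-11)))*(-186)) = 1/(1651435 + ((3/8 - 11/8)*(5 - 3 - 88))*(-186)) = 1/(1651435 - 1*(-86)*(-186)) = 1/(1651435 + 86*(-186)) = 1/(1651435 - 15996) = 1/1635439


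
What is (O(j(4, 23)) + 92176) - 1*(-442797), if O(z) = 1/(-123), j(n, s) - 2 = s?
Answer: 65801678/123 ≈ 5.3497e+5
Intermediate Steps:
j(n, s) = 2 + s
O(z) = -1/123
(O(j(4, 23)) + 92176) - 1*(-442797) = (-1/123 + 92176) - 1*(-442797) = 11337647/123 + 442797 = 65801678/123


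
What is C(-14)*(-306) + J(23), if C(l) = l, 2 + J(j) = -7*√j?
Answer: 4282 - 7*√23 ≈ 4248.4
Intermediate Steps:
J(j) = -2 - 7*√j
C(-14)*(-306) + J(23) = -14*(-306) + (-2 - 7*√23) = 4284 + (-2 - 7*√23) = 4282 - 7*√23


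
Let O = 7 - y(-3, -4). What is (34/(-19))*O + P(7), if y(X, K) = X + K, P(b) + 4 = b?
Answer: -419/19 ≈ -22.053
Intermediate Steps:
P(b) = -4 + b
y(X, K) = K + X
O = 14 (O = 7 - (-4 - 3) = 7 - 1*(-7) = 7 + 7 = 14)
(34/(-19))*O + P(7) = (34/(-19))*14 + (-4 + 7) = (34*(-1/19))*14 + 3 = -34/19*14 + 3 = -476/19 + 3 = -419/19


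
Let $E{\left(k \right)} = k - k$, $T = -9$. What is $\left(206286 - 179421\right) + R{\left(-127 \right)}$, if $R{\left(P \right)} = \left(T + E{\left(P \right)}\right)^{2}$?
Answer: $26946$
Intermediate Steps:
$E{\left(k \right)} = 0$
$R{\left(P \right)} = 81$ ($R{\left(P \right)} = \left(-9 + 0\right)^{2} = \left(-9\right)^{2} = 81$)
$\left(206286 - 179421\right) + R{\left(-127 \right)} = \left(206286 - 179421\right) + 81 = 26865 + 81 = 26946$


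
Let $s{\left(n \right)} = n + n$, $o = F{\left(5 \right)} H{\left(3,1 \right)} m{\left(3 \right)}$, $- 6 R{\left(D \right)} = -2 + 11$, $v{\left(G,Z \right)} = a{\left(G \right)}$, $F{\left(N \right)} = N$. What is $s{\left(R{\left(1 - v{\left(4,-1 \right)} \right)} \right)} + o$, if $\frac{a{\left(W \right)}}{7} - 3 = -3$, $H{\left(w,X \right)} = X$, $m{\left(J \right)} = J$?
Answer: $12$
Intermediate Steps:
$a{\left(W \right)} = 0$ ($a{\left(W \right)} = 21 + 7 \left(-3\right) = 21 - 21 = 0$)
$v{\left(G,Z \right)} = 0$
$R{\left(D \right)} = - \frac{3}{2}$ ($R{\left(D \right)} = - \frac{-2 + 11}{6} = \left(- \frac{1}{6}\right) 9 = - \frac{3}{2}$)
$o = 15$ ($o = 5 \cdot 1 \cdot 3 = 5 \cdot 3 = 15$)
$s{\left(n \right)} = 2 n$
$s{\left(R{\left(1 - v{\left(4,-1 \right)} \right)} \right)} + o = 2 \left(- \frac{3}{2}\right) + 15 = -3 + 15 = 12$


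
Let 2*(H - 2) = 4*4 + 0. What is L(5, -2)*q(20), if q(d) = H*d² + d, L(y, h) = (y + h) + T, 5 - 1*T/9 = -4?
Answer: 337680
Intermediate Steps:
T = 81 (T = 45 - 9*(-4) = 45 + 36 = 81)
L(y, h) = 81 + h + y (L(y, h) = (y + h) + 81 = (h + y) + 81 = 81 + h + y)
H = 10 (H = 2 + (4*4 + 0)/2 = 2 + (16 + 0)/2 = 2 + (½)*16 = 2 + 8 = 10)
q(d) = d + 10*d² (q(d) = 10*d² + d = d + 10*d²)
L(5, -2)*q(20) = (81 - 2 + 5)*(20*(1 + 10*20)) = 84*(20*(1 + 200)) = 84*(20*201) = 84*4020 = 337680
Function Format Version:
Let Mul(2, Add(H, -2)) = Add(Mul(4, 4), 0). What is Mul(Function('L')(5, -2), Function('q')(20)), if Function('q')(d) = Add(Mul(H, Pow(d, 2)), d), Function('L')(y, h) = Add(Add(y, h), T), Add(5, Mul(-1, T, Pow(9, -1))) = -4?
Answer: 337680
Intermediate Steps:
T = 81 (T = Add(45, Mul(-9, -4)) = Add(45, 36) = 81)
Function('L')(y, h) = Add(81, h, y) (Function('L')(y, h) = Add(Add(y, h), 81) = Add(Add(h, y), 81) = Add(81, h, y))
H = 10 (H = Add(2, Mul(Rational(1, 2), Add(Mul(4, 4), 0))) = Add(2, Mul(Rational(1, 2), Add(16, 0))) = Add(2, Mul(Rational(1, 2), 16)) = Add(2, 8) = 10)
Function('q')(d) = Add(d, Mul(10, Pow(d, 2))) (Function('q')(d) = Add(Mul(10, Pow(d, 2)), d) = Add(d, Mul(10, Pow(d, 2))))
Mul(Function('L')(5, -2), Function('q')(20)) = Mul(Add(81, -2, 5), Mul(20, Add(1, Mul(10, 20)))) = Mul(84, Mul(20, Add(1, 200))) = Mul(84, Mul(20, 201)) = Mul(84, 4020) = 337680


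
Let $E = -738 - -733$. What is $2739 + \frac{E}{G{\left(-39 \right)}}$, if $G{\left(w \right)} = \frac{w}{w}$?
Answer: $2734$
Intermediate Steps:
$G{\left(w \right)} = 1$
$E = -5$ ($E = -738 + 733 = -5$)
$2739 + \frac{E}{G{\left(-39 \right)}} = 2739 - \frac{5}{1} = 2739 - 5 = 2734$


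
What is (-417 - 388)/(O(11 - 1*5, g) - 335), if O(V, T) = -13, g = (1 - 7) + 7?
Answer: 805/348 ≈ 2.3132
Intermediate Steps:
g = 1 (g = -6 + 7 = 1)
(-417 - 388)/(O(11 - 1*5, g) - 335) = (-417 - 388)/(-13 - 335) = -805/(-348) = -805*(-1/348) = 805/348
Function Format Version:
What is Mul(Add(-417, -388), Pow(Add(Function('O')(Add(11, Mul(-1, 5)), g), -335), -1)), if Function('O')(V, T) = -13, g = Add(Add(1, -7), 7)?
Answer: Rational(805, 348) ≈ 2.3132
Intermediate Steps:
g = 1 (g = Add(-6, 7) = 1)
Mul(Add(-417, -388), Pow(Add(Function('O')(Add(11, Mul(-1, 5)), g), -335), -1)) = Mul(Add(-417, -388), Pow(Add(-13, -335), -1)) = Mul(-805, Pow(-348, -1)) = Mul(-805, Rational(-1, 348)) = Rational(805, 348)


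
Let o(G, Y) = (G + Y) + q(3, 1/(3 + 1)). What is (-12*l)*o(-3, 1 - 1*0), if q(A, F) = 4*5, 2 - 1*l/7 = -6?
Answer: -12096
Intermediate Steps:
l = 56 (l = 14 - 7*(-6) = 14 + 42 = 56)
q(A, F) = 20
o(G, Y) = 20 + G + Y (o(G, Y) = (G + Y) + 20 = 20 + G + Y)
(-12*l)*o(-3, 1 - 1*0) = (-12*56)*(20 - 3 + (1 - 1*0)) = -672*(20 - 3 + (1 + 0)) = -672*(20 - 3 + 1) = -672*18 = -12096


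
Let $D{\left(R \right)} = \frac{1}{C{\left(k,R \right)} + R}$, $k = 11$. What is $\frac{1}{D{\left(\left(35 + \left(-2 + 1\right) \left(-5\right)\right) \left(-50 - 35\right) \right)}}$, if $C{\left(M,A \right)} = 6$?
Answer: $-3394$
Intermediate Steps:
$D{\left(R \right)} = \frac{1}{6 + R}$
$\frac{1}{D{\left(\left(35 + \left(-2 + 1\right) \left(-5\right)\right) \left(-50 - 35\right) \right)}} = \frac{1}{\frac{1}{6 + \left(35 + \left(-2 + 1\right) \left(-5\right)\right) \left(-50 - 35\right)}} = \frac{1}{\frac{1}{6 + \left(35 - -5\right) \left(-85\right)}} = \frac{1}{\frac{1}{6 + \left(35 + 5\right) \left(-85\right)}} = \frac{1}{\frac{1}{6 + 40 \left(-85\right)}} = \frac{1}{\frac{1}{6 - 3400}} = \frac{1}{\frac{1}{-3394}} = \frac{1}{- \frac{1}{3394}} = -3394$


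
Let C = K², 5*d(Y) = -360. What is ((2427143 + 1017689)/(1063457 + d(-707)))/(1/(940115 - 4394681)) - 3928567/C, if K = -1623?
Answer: -31347191619785302943/2801093266665 ≈ -1.1191e+7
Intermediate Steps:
d(Y) = -72 (d(Y) = (⅕)*(-360) = -72)
C = 2634129 (C = (-1623)² = 2634129)
((2427143 + 1017689)/(1063457 + d(-707)))/(1/(940115 - 4394681)) - 3928567/C = ((2427143 + 1017689)/(1063457 - 72))/(1/(940115 - 4394681)) - 3928567/2634129 = (3444832/1063385)/(1/(-3454566)) - 3928567*1/2634129 = (3444832*(1/1063385))/(-1/3454566) - 3928567/2634129 = (3444832/1063385)*(-3454566) - 3928567/2634129 = -11900399502912/1063385 - 3928567/2634129 = -31347191619785302943/2801093266665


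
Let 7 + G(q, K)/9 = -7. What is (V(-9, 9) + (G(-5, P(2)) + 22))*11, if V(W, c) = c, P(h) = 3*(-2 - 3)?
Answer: -1045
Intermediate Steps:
P(h) = -15 (P(h) = 3*(-5) = -15)
G(q, K) = -126 (G(q, K) = -63 + 9*(-7) = -63 - 63 = -126)
(V(-9, 9) + (G(-5, P(2)) + 22))*11 = (9 + (-126 + 22))*11 = (9 - 104)*11 = -95*11 = -1045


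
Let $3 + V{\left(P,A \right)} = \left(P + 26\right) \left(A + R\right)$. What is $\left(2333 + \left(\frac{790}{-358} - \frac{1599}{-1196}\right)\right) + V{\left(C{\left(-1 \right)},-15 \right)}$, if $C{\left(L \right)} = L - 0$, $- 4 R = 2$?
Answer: $\frac{31974767}{16468} \approx 1941.6$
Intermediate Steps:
$R = - \frac{1}{2}$ ($R = \left(- \frac{1}{4}\right) 2 = - \frac{1}{2} \approx -0.5$)
$C{\left(L \right)} = L$ ($C{\left(L \right)} = L + 0 = L$)
$V{\left(P,A \right)} = -3 + \left(26 + P\right) \left(- \frac{1}{2} + A\right)$ ($V{\left(P,A \right)} = -3 + \left(P + 26\right) \left(A - \frac{1}{2}\right) = -3 + \left(26 + P\right) \left(- \frac{1}{2} + A\right)$)
$\left(2333 + \left(\frac{790}{-358} - \frac{1599}{-1196}\right)\right) + V{\left(C{\left(-1 \right)},-15 \right)} = \left(2333 + \left(\frac{790}{-358} - \frac{1599}{-1196}\right)\right) - \frac{781}{2} = \left(2333 + \left(790 \left(- \frac{1}{358}\right) - - \frac{123}{92}\right)\right) + \left(-16 - 390 + \frac{1}{2} + 15\right) = \left(2333 + \left(- \frac{395}{179} + \frac{123}{92}\right)\right) - \frac{781}{2} = \left(2333 - \frac{14323}{16468}\right) - \frac{781}{2} = \frac{38405521}{16468} - \frac{781}{2} = \frac{31974767}{16468}$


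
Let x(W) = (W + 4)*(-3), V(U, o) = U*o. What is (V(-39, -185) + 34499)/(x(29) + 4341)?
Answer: 20857/2121 ≈ 9.8336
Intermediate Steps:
x(W) = -12 - 3*W (x(W) = (4 + W)*(-3) = -12 - 3*W)
(V(-39, -185) + 34499)/(x(29) + 4341) = (-39*(-185) + 34499)/((-12 - 3*29) + 4341) = (7215 + 34499)/((-12 - 87) + 4341) = 41714/(-99 + 4341) = 41714/4242 = 41714*(1/4242) = 20857/2121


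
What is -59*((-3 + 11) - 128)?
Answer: 7080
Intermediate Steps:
-59*((-3 + 11) - 128) = -59*(8 - 128) = -59*(-120) = 7080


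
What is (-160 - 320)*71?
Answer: -34080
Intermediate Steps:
(-160 - 320)*71 = -480*71 = -34080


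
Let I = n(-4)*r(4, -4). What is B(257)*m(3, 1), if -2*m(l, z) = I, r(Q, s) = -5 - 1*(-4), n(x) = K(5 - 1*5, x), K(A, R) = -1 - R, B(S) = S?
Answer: 771/2 ≈ 385.50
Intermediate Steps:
n(x) = -1 - x
r(Q, s) = -1 (r(Q, s) = -5 + 4 = -1)
I = -3 (I = (-1 - 1*(-4))*(-1) = (-1 + 4)*(-1) = 3*(-1) = -3)
m(l, z) = 3/2 (m(l, z) = -½*(-3) = 3/2)
B(257)*m(3, 1) = 257*(3/2) = 771/2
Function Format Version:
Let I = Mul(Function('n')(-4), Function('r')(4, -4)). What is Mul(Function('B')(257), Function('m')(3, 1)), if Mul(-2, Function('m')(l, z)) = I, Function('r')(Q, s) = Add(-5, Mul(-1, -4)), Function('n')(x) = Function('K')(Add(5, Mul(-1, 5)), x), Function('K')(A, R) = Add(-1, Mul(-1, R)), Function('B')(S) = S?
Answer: Rational(771, 2) ≈ 385.50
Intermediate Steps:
Function('n')(x) = Add(-1, Mul(-1, x))
Function('r')(Q, s) = -1 (Function('r')(Q, s) = Add(-5, 4) = -1)
I = -3 (I = Mul(Add(-1, Mul(-1, -4)), -1) = Mul(Add(-1, 4), -1) = Mul(3, -1) = -3)
Function('m')(l, z) = Rational(3, 2) (Function('m')(l, z) = Mul(Rational(-1, 2), -3) = Rational(3, 2))
Mul(Function('B')(257), Function('m')(3, 1)) = Mul(257, Rational(3, 2)) = Rational(771, 2)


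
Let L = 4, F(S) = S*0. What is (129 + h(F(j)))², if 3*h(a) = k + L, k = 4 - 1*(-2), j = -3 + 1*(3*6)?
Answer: 157609/9 ≈ 17512.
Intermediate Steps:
j = 15 (j = -3 + 1*18 = -3 + 18 = 15)
F(S) = 0
k = 6 (k = 4 + 2 = 6)
h(a) = 10/3 (h(a) = (6 + 4)/3 = (⅓)*10 = 10/3)
(129 + h(F(j)))² = (129 + 10/3)² = (397/3)² = 157609/9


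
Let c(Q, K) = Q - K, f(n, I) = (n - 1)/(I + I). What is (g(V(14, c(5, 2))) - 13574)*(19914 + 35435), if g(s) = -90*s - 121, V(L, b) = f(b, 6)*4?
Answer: -761325495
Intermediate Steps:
f(n, I) = (-1 + n)/(2*I) (f(n, I) = (-1 + n)/((2*I)) = (-1 + n)*(1/(2*I)) = (-1 + n)/(2*I))
V(L, b) = -⅓ + b/3 (V(L, b) = ((½)*(-1 + b)/6)*4 = ((½)*(⅙)*(-1 + b))*4 = (-1/12 + b/12)*4 = -⅓ + b/3)
g(s) = -121 - 90*s
(g(V(14, c(5, 2))) - 13574)*(19914 + 35435) = ((-121 - 90*(-⅓ + (5 - 1*2)/3)) - 13574)*(19914 + 35435) = ((-121 - 90*(-⅓ + (5 - 2)/3)) - 13574)*55349 = ((-121 - 90*(-⅓ + (⅓)*3)) - 13574)*55349 = ((-121 - 90*(-⅓ + 1)) - 13574)*55349 = ((-121 - 90*⅔) - 13574)*55349 = ((-121 - 60) - 13574)*55349 = (-181 - 13574)*55349 = -13755*55349 = -761325495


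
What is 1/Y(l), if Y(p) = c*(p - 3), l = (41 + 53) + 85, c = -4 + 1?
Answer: -1/528 ≈ -0.0018939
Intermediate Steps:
c = -3
l = 179 (l = 94 + 85 = 179)
Y(p) = 9 - 3*p (Y(p) = -3*(p - 3) = -3*(-3 + p) = 9 - 3*p)
1/Y(l) = 1/(9 - 3*179) = 1/(9 - 537) = 1/(-528) = -1/528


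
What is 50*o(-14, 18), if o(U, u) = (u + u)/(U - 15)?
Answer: -1800/29 ≈ -62.069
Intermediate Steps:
o(U, u) = 2*u/(-15 + U) (o(U, u) = (2*u)/(-15 + U) = 2*u/(-15 + U))
50*o(-14, 18) = 50*(2*18/(-15 - 14)) = 50*(2*18/(-29)) = 50*(2*18*(-1/29)) = 50*(-36/29) = -1800/29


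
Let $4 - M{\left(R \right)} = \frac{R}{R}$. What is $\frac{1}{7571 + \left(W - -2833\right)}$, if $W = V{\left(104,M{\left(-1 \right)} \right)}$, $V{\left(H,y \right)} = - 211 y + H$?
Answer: $\frac{1}{9875} \approx 0.00010127$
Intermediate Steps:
$M{\left(R \right)} = 3$ ($M{\left(R \right)} = 4 - \frac{R}{R} = 4 - 1 = 3$)
$V{\left(H,y \right)} = H - 211 y$
$W = -529$ ($W = 104 - 633 = -529$)
$\frac{1}{7571 + \left(W - -2833\right)} = \frac{1}{7571 - -2304} = \frac{1}{7571 + \left(-529 + 2833\right)} = \frac{1}{7571 + 2304} = \frac{1}{9875}$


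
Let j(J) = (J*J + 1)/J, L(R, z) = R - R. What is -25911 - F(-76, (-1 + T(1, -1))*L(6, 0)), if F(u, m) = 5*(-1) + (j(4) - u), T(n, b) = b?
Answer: -103945/4 ≈ -25986.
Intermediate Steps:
L(R, z) = 0
j(J) = (1 + J**2)/J (j(J) = (J**2 + 1)/J = (1 + J**2)/J)
F(u, m) = -3/4 - u (F(u, m) = 5*(-1) + ((4 + 1/4) - u) = -5 + ((4 + 1/4) - u) = -5 + (17/4 - u) = -3/4 - u)
-25911 - F(-76, (-1 + T(1, -1))*L(6, 0)) = -25911 - (-3/4 - 1*(-76)) = -25911 - (-3/4 + 76) = -25911 - 1*301/4 = -25911 - 301/4 = -103945/4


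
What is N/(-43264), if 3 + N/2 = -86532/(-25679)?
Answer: -9495/555488128 ≈ -1.7093e-5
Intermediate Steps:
N = 18990/25679 (N = -6 + 2*(-86532/(-25679)) = -6 + 2*(-86532*(-1/25679)) = -6 + 2*(86532/25679) = -6 + 173064/25679 = 18990/25679 ≈ 0.73951)
N/(-43264) = (18990/25679)/(-43264) = (18990/25679)*(-1/43264) = -9495/555488128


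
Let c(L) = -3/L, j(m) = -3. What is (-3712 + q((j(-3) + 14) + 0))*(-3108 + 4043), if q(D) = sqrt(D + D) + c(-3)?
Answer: -3469785 + 935*sqrt(22) ≈ -3.4654e+6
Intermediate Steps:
q(D) = 1 + sqrt(2)*sqrt(D) (q(D) = sqrt(D + D) - 3/(-3) = sqrt(2*D) - 3*(-1/3) = sqrt(2)*sqrt(D) + 1 = 1 + sqrt(2)*sqrt(D))
(-3712 + q((j(-3) + 14) + 0))*(-3108 + 4043) = (-3712 + (1 + sqrt(2)*sqrt((-3 + 14) + 0)))*(-3108 + 4043) = (-3712 + (1 + sqrt(2)*sqrt(11 + 0)))*935 = (-3712 + (1 + sqrt(2)*sqrt(11)))*935 = (-3712 + (1 + sqrt(22)))*935 = (-3711 + sqrt(22))*935 = -3469785 + 935*sqrt(22)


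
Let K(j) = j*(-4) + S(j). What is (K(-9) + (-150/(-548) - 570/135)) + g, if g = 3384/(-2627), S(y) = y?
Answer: 140986871/6478182 ≈ 21.763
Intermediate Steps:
K(j) = -3*j (K(j) = j*(-4) + j = -4*j + j = -3*j)
g = -3384/2627 (g = 3384*(-1/2627) = -3384/2627 ≈ -1.2882)
(K(-9) + (-150/(-548) - 570/135)) + g = (-3*(-9) + (-150/(-548) - 570/135)) - 3384/2627 = (27 + (-150*(-1/548) - 570*1/135)) - 3384/2627 = (27 + (75/274 - 38/9)) - 3384/2627 = (27 - 9737/2466) - 3384/2627 = 56845/2466 - 3384/2627 = 140986871/6478182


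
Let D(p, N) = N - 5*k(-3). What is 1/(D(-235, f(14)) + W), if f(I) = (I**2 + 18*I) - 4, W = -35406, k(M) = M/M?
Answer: -1/34967 ≈ -2.8598e-5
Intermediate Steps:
k(M) = 1
f(I) = -4 + I**2 + 18*I
D(p, N) = -5 + N (D(p, N) = N - 5*1 = N - 5 = -5 + N)
1/(D(-235, f(14)) + W) = 1/((-5 + (-4 + 14**2 + 18*14)) - 35406) = 1/((-5 + (-4 + 196 + 252)) - 35406) = 1/((-5 + 444) - 35406) = 1/(439 - 35406) = 1/(-34967) = -1/34967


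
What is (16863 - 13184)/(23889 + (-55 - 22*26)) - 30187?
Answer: -702206315/23262 ≈ -30187.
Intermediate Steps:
(16863 - 13184)/(23889 + (-55 - 22*26)) - 30187 = 3679/(23889 + (-55 - 572)) - 30187 = 3679/(23889 - 627) - 30187 = 3679/23262 - 30187 = -702206315/23262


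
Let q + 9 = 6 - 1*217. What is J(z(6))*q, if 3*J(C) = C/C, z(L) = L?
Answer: -220/3 ≈ -73.333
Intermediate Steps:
q = -220 (q = -9 + (6 - 1*217) = -9 + (6 - 217) = -9 - 211 = -220)
J(C) = ⅓ (J(C) = (C/C)/3 = (⅓)*1 = ⅓)
J(z(6))*q = (⅓)*(-220) = -220/3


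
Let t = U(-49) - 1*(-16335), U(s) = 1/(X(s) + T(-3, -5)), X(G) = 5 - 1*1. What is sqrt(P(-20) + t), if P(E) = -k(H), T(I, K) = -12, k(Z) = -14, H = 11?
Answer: sqrt(261582)/4 ≈ 127.86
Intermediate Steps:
X(G) = 4 (X(G) = 5 - 1 = 4)
P(E) = 14 (P(E) = -1*(-14) = 14)
U(s) = -1/8 (U(s) = 1/(4 - 12) = 1/(-8) = -1/8)
t = 130679/8 (t = -1/8 - 1*(-16335) = -1/8 + 16335 = 130679/8 ≈ 16335.)
sqrt(P(-20) + t) = sqrt(14 + 130679/8) = sqrt(130791/8) = sqrt(261582)/4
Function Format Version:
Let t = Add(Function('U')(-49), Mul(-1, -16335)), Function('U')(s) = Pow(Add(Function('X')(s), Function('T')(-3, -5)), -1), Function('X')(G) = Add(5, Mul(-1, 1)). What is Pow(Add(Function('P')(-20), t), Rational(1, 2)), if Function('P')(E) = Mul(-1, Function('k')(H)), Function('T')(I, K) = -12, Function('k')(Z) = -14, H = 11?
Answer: Mul(Rational(1, 4), Pow(261582, Rational(1, 2))) ≈ 127.86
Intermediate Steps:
Function('X')(G) = 4 (Function('X')(G) = Add(5, -1) = 4)
Function('P')(E) = 14 (Function('P')(E) = Mul(-1, -14) = 14)
Function('U')(s) = Rational(-1, 8) (Function('U')(s) = Pow(Add(4, -12), -1) = Pow(-8, -1) = Rational(-1, 8))
t = Rational(130679, 8) (t = Add(Rational(-1, 8), Mul(-1, -16335)) = Add(Rational(-1, 8), 16335) = Rational(130679, 8) ≈ 16335.)
Pow(Add(Function('P')(-20), t), Rational(1, 2)) = Pow(Add(14, Rational(130679, 8)), Rational(1, 2)) = Pow(Rational(130791, 8), Rational(1, 2)) = Mul(Rational(1, 4), Pow(261582, Rational(1, 2)))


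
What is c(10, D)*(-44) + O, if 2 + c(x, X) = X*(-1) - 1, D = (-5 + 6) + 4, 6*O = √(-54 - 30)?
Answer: 352 + I*√21/3 ≈ 352.0 + 1.5275*I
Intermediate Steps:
O = I*√21/3 (O = √(-54 - 30)/6 = √(-84)/6 = (2*I*√21)/6 = I*√21/3 ≈ 1.5275*I)
D = 5 (D = 1 + 4 = 5)
c(x, X) = -3 - X (c(x, X) = -2 + (X*(-1) - 1) = -2 + (-X - 1) = -2 + (-1 - X) = -3 - X)
c(10, D)*(-44) + O = (-3 - 1*5)*(-44) + I*√21/3 = (-3 - 5)*(-44) + I*√21/3 = -8*(-44) + I*√21/3 = 352 + I*√21/3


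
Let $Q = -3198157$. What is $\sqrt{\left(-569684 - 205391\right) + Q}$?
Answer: $4 i \sqrt{248327} \approx 1993.3 i$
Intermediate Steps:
$\sqrt{\left(-569684 - 205391\right) + Q} = \sqrt{\left(-569684 - 205391\right) - 3198157} = \sqrt{-775075 - 3198157} = \sqrt{-3973232} = 4 i \sqrt{248327}$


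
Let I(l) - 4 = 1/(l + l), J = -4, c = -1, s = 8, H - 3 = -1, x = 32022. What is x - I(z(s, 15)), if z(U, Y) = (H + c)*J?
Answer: 256145/8 ≈ 32018.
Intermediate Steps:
H = 2 (H = 3 - 1 = 2)
z(U, Y) = -4 (z(U, Y) = (2 - 1)*(-4) = 1*(-4) = -4)
I(l) = 4 + 1/(2*l) (I(l) = 4 + 1/(l + l) = 4 + 1/(2*l))
x - I(z(s, 15)) = 32022 - (4 + (½)/(-4)) = 32022 - (4 + (½)*(-¼)) = 32022 - (4 - ⅛) = 32022 - 1*31/8 = 32022 - 31/8 = 256145/8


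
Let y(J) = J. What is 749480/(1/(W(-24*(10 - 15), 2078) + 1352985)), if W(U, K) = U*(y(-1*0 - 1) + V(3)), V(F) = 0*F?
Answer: 1013945260200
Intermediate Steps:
V(F) = 0
W(U, K) = -U (W(U, K) = U*((-1*0 - 1) + 0) = U*((0 - 1) + 0) = U*(-1 + 0) = U*(-1) = -U)
749480/(1/(W(-24*(10 - 15), 2078) + 1352985)) = 749480/(1/(-(-24)*(10 - 15) + 1352985)) = 749480/(1/(-(-24)*(-5) + 1352985)) = 749480/(1/(-1*120 + 1352985)) = 749480/(1/(-120 + 1352985)) = 749480/(1/1352865) = 749480*1352865 = 1013945260200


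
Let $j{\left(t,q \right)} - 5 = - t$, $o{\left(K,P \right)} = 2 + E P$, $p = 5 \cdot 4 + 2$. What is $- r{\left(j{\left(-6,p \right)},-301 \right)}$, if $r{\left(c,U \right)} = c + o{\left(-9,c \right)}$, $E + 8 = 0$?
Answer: $75$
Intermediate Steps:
$E = -8$ ($E = -8 + 0 = -8$)
$p = 22$ ($p = 20 + 2 = 22$)
$o{\left(K,P \right)} = 2 - 8 P$
$j{\left(t,q \right)} = 5 - t$
$r{\left(c,U \right)} = 2 - 7 c$ ($r{\left(c,U \right)} = c - \left(-2 + 8 c\right) = 2 - 7 c$)
$- r{\left(j{\left(-6,p \right)},-301 \right)} = - (2 - 7 \left(5 - -6\right)) = - (2 - 7 \left(5 + 6\right)) = - (2 - 77) = \left(-1\right) \left(-75\right) = 75$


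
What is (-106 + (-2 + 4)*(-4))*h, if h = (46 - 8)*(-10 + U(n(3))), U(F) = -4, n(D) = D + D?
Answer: 60648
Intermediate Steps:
n(D) = 2*D
h = -532 (h = (46 - 8)*(-10 - 4) = 38*(-14) = -532)
(-106 + (-2 + 4)*(-4))*h = (-106 + (-2 + 4)*(-4))*(-532) = (-106 + 2*(-4))*(-532) = (-106 - 8)*(-532) = -114*(-532) = 60648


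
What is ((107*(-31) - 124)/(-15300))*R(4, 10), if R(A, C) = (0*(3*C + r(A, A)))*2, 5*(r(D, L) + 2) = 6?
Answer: 0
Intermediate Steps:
r(D, L) = -4/5 (r(D, L) = -2 + (1/5)*6 = -2 + 6/5 = -4/5)
R(A, C) = 0 (R(A, C) = (0*(3*C - 4/5))*2 = (0*(-4/5 + 3*C))*2 = 0*2 = 0)
((107*(-31) - 124)/(-15300))*R(4, 10) = ((107*(-31) - 124)/(-15300))*0 = ((-3317 - 124)*(-1/15300))*0 = -3441*(-1/15300)*0 = (1147/5100)*0 = 0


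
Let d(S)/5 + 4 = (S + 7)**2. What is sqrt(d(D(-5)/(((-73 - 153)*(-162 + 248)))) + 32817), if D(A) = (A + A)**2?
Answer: 3*sqrt(86678798653)/4859 ≈ 181.77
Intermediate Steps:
D(A) = 4*A**2 (D(A) = (2*A)**2 = 4*A**2)
d(S) = -20 + 5*(7 + S)**2 (d(S) = -20 + 5*(S + 7)**2 = -20 + 5*(7 + S)**2)
sqrt(d(D(-5)/(((-73 - 153)*(-162 + 248)))) + 32817) = sqrt((-20 + 5*(7 + (4*(-5)**2)/(((-73 - 153)*(-162 + 248))))**2) + 32817) = sqrt((-20 + 5*(7 + (4*25)/((-226*86)))**2) + 32817) = sqrt((-20 + 5*(7 + 100/(-19436))**2) + 32817) = sqrt((-20 + 5*(7 + 100*(-1/19436))**2) + 32817) = sqrt((-20 + 5*(7 - 25/4859)**2) + 32817) = sqrt((-20 + 5*(33988/4859)**2) + 32817) = sqrt((-20 + 5*(1155184144/23609881)) + 32817) = sqrt((-20 + 5775920720/23609881) + 32817) = sqrt(5303723100/23609881 + 32817) = sqrt(780109187877/23609881) = 3*sqrt(86678798653)/4859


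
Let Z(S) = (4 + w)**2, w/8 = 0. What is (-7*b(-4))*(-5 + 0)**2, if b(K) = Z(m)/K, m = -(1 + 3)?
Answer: 700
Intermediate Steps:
w = 0 (w = 8*0 = 0)
m = -4 (m = -1*4 = -4)
Z(S) = 16 (Z(S) = (4 + 0)**2 = 4**2 = 16)
b(K) = 16/K
(-7*b(-4))*(-5 + 0)**2 = (-112/(-4))*(-5 + 0)**2 = -112*(-1)/4*(-5)**2 = -7*(-4)*25 = 28*25 = 700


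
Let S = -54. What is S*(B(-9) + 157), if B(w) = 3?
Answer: -8640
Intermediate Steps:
S*(B(-9) + 157) = -54*(3 + 157) = -54*160 = -8640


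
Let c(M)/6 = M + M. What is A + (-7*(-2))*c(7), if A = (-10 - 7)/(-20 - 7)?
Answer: 31769/27 ≈ 1176.6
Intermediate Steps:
c(M) = 12*M (c(M) = 6*(M + M) = 6*(2*M) = 12*M)
A = 17/27 (A = -17/(-27) = -17*(-1/27) = 17/27 ≈ 0.62963)
A + (-7*(-2))*c(7) = 17/27 + (-7*(-2))*(12*7) = 17/27 + 14*84 = 17/27 + 1176 = 31769/27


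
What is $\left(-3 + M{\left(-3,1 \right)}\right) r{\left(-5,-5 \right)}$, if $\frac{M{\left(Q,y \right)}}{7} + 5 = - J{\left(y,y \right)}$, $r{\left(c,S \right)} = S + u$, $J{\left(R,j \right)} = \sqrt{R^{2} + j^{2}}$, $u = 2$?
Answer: $114 + 21 \sqrt{2} \approx 143.7$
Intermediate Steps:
$r{\left(c,S \right)} = 2 + S$ ($r{\left(c,S \right)} = S + 2 = 2 + S$)
$M{\left(Q,y \right)} = -35 - 7 \sqrt{2} \sqrt{y^{2}}$ ($M{\left(Q,y \right)} = -35 + 7 \left(- \sqrt{y^{2} + y^{2}}\right) = -35 + 7 \left(- \sqrt{2 y^{2}}\right) = -35 + 7 \left(- \sqrt{2} \sqrt{y^{2}}\right) = -35 - 7 \sqrt{2} \sqrt{y^{2}}$)
$\left(-3 + M{\left(-3,1 \right)}\right) r{\left(-5,-5 \right)} = \left(-3 - \left(35 + 7 \sqrt{2} \sqrt{1^{2}}\right)\right) \left(2 - 5\right) = \left(-3 - \left(35 + 7 \sqrt{2} \sqrt{1}\right)\right) \left(-3\right) = \left(-3 - \left(35 + 7 \sqrt{2} \cdot 1\right)\right) \left(-3\right) = \left(-3 - \left(35 + 7 \sqrt{2}\right)\right) \left(-3\right) = \left(-38 - 7 \sqrt{2}\right) \left(-3\right) = 114 + 21 \sqrt{2}$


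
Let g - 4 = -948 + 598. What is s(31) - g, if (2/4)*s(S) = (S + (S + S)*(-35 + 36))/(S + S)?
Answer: 349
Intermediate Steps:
s(S) = 3 (s(S) = 2*((S + (S + S)*(-35 + 36))/(S + S)) = 2*((S + (2*S)*1)/((2*S))) = 2*((S + 2*S)*(1/(2*S))) = 2*((3*S)*(1/(2*S))) = 2*(3/2) = 3)
g = -346 (g = 4 + (-948 + 598) = 4 - 350 = -346)
s(31) - g = 3 - 1*(-346) = 3 + 346 = 349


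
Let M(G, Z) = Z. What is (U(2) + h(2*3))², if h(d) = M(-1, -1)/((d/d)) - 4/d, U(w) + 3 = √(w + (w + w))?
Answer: 250/9 - 28*√6/3 ≈ 4.9159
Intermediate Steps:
U(w) = -3 + √3*√w (U(w) = -3 + √(w + (w + w)) = -3 + √(w + 2*w) = -3 + √(3*w) = -3 + √3*√w)
h(d) = -1 - 4/d (h(d) = -1/(d/d) - 4/d = -1/1 - 4/d = -1*1 - 4/d = -1 - 4/d)
(U(2) + h(2*3))² = ((-3 + √3*√2) + (-4 - 2*3)/((2*3)))² = ((-3 + √6) + (-4 - 1*6)/6)² = ((-3 + √6) + (-4 - 6)/6)² = ((-3 + √6) + (⅙)*(-10))² = ((-3 + √6) - 5/3)² = (-14/3 + √6)²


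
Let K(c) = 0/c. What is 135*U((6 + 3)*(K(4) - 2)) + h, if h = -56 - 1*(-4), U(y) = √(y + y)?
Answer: -52 + 810*I ≈ -52.0 + 810.0*I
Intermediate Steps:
K(c) = 0
U(y) = √2*√y (U(y) = √(2*y) = √2*√y)
h = -52 (h = -56 + 4 = -52)
135*U((6 + 3)*(K(4) - 2)) + h = 135*(√2*√((6 + 3)*(0 - 2))) - 52 = 135*(√2*√(9*(-2))) - 52 = 135*(√2*√(-18)) - 52 = 135*(√2*(3*I*√2)) - 52 = 135*(6*I) - 52 = 810*I - 52 = -52 + 810*I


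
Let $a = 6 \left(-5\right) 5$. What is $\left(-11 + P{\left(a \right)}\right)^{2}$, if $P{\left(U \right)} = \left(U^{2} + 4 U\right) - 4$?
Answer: $478953225$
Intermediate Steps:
$a = -150$ ($a = \left(-30\right) 5 = -150$)
$P{\left(U \right)} = -4 + U^{2} + 4 U$
$\left(-11 + P{\left(a \right)}\right)^{2} = \left(-11 + \left(-4 + \left(-150\right)^{2} + 4 \left(-150\right)\right)\right)^{2} = \left(-11 - -21896\right)^{2} = \left(-11 + 21896\right)^{2} = 21885^{2} = 478953225$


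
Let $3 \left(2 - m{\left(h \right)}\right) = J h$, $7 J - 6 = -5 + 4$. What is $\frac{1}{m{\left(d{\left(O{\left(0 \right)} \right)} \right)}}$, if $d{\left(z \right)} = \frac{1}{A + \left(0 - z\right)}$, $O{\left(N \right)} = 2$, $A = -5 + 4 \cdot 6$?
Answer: $\frac{357}{709} \approx 0.50353$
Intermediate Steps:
$J = \frac{5}{7}$ ($J = \frac{6}{7} + \frac{-5 + 4}{7} = \frac{6}{7} + \frac{1}{7} \left(-1\right) = \frac{6}{7} - \frac{1}{7} = \frac{5}{7} \approx 0.71429$)
$A = 19$ ($A = -5 + 24 = 19$)
$d{\left(z \right)} = \frac{1}{19 - z}$ ($d{\left(z \right)} = \frac{1}{19 + \left(0 - z\right)} = \frac{1}{19 - z}$)
$m{\left(h \right)} = 2 - \frac{5 h}{21}$ ($m{\left(h \right)} = 2 - \frac{\frac{5}{7} h}{3} = 2 - \frac{5 h}{21}$)
$\frac{1}{m{\left(d{\left(O{\left(0 \right)} \right)} \right)}} = \frac{1}{2 - \frac{5 \left(- \frac{1}{-19 + 2}\right)}{21}} = \frac{1}{2 - \frac{5 \left(- \frac{1}{-17}\right)}{21}} = \frac{1}{2 - \frac{5 \left(\left(-1\right) \left(- \frac{1}{17}\right)\right)}{21}} = \frac{1}{2 - \frac{5}{357}} = \frac{1}{\frac{709}{357}} = \frac{357}{709}$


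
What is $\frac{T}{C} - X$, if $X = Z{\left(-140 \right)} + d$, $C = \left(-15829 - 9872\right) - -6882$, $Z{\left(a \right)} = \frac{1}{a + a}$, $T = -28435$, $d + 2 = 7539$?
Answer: $- \frac{39706884221}{5269320} \approx -7535.5$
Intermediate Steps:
$d = 7537$ ($d = -2 + 7539 = 7537$)
$Z{\left(a \right)} = \frac{1}{2 a}$
$C = -18819$ ($C = -25701 + 6882 = -18819$)
$X = \frac{2110359}{280}$ ($X = \frac{1}{2 \left(-140\right)} + 7537 = \frac{1}{2} \left(- \frac{1}{140}\right) + 7537 = - \frac{1}{280} + 7537 = \frac{2110359}{280} \approx 7537.0$)
$\frac{T}{C} - X = - \frac{28435}{-18819} - \frac{2110359}{280} = \left(-28435\right) \left(- \frac{1}{18819}\right) - \frac{2110359}{280} = \frac{28435}{18819} - \frac{2110359}{280} = - \frac{39706884221}{5269320}$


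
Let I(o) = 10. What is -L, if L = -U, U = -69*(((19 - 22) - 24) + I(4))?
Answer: 1173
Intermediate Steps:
U = 1173 (U = -69*(((19 - 22) - 24) + 10) = -69*((-3 - 24) + 10) = -69*(-27 + 10) = -69*(-17) = 1173)
L = -1173 (L = -1*1173 = -1173)
-L = -1*(-1173) = 1173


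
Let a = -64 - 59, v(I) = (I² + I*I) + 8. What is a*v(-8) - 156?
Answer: -16884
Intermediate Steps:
v(I) = 8 + 2*I² (v(I) = (I² + I²) + 8 = 2*I² + 8 = 8 + 2*I²)
a = -123
a*v(-8) - 156 = -123*(8 + 2*(-8)²) - 156 = -123*(8 + 2*64) - 156 = -123*(8 + 128) - 156 = -123*136 - 156 = -16728 - 156 = -16884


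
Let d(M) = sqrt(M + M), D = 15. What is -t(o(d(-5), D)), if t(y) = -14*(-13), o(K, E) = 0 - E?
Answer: -182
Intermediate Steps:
d(M) = sqrt(2)*sqrt(M) (d(M) = sqrt(2*M) = sqrt(2)*sqrt(M))
o(K, E) = -E
t(y) = 182
-t(o(d(-5), D)) = -1*182 = -182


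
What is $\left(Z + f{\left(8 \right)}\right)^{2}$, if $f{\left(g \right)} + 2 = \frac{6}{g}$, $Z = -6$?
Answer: $\frac{841}{16} \approx 52.563$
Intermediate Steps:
$f{\left(g \right)} = -2 + \frac{6}{g}$
$\left(Z + f{\left(8 \right)}\right)^{2} = \left(-6 - \left(2 - \frac{6}{8}\right)\right)^{2} = \left(-6 + \left(-2 + 6 \cdot \frac{1}{8}\right)\right)^{2} = \left(-6 + \left(-2 + \frac{3}{4}\right)\right)^{2} = \left(-6 - \frac{5}{4}\right)^{2} = \left(- \frac{29}{4}\right)^{2} = \frac{841}{16}$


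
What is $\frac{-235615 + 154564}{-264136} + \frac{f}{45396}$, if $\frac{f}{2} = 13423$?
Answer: $\frac{2692596563}{2997679464} \approx 0.89823$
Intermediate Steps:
$f = 26846$ ($f = 2 \cdot 13423 = 26846$)
$\frac{-235615 + 154564}{-264136} + \frac{f}{45396} = \frac{-235615 + 154564}{-264136} + \frac{26846}{45396} = \left(-81051\right) \left(- \frac{1}{264136}\right) + 26846 \cdot \frac{1}{45396} = \frac{81051}{264136} + \frac{13423}{22698} = \frac{2692596563}{2997679464}$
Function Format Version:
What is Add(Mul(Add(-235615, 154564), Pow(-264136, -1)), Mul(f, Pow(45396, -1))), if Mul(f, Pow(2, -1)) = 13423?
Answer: Rational(2692596563, 2997679464) ≈ 0.89823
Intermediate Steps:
f = 26846 (f = Mul(2, 13423) = 26846)
Add(Mul(Add(-235615, 154564), Pow(-264136, -1)), Mul(f, Pow(45396, -1))) = Add(Mul(Add(-235615, 154564), Pow(-264136, -1)), Mul(26846, Pow(45396, -1))) = Add(Mul(-81051, Rational(-1, 264136)), Mul(26846, Rational(1, 45396))) = Add(Rational(81051, 264136), Rational(13423, 22698)) = Rational(2692596563, 2997679464)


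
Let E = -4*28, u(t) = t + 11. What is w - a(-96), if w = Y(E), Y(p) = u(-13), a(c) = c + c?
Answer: 190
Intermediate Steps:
u(t) = 11 + t
a(c) = 2*c
E = -112
Y(p) = -2 (Y(p) = 11 - 13 = -2)
w = -2
w - a(-96) = -2 - 2*(-96) = -2 - 1*(-192) = -2 + 192 = 190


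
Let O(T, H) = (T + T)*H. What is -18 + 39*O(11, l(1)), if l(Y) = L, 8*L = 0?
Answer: -18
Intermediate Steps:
L = 0 (L = (1/8)*0 = 0)
l(Y) = 0
O(T, H) = 2*H*T (O(T, H) = (2*T)*H = 2*H*T)
-18 + 39*O(11, l(1)) = -18 + 39*(2*0*11) = -18 + 39*0 = -18 + 0 = -18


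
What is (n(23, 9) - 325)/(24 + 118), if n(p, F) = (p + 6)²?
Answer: 258/71 ≈ 3.6338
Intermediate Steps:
n(p, F) = (6 + p)²
(n(23, 9) - 325)/(24 + 118) = ((6 + 23)² - 325)/(24 + 118) = (29² - 325)/142 = (841 - 325)*(1/142) = 516*(1/142) = 258/71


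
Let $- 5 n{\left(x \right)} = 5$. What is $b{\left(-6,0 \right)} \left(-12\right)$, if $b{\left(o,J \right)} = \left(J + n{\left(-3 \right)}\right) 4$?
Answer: $48$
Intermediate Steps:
$n{\left(x \right)} = -1$ ($n{\left(x \right)} = \left(- \frac{1}{5}\right) 5 = -1$)
$b{\left(o,J \right)} = -4 + 4 J$ ($b{\left(o,J \right)} = \left(J - 1\right) 4 = \left(-1 + J\right) 4 = -4 + 4 J$)
$b{\left(-6,0 \right)} \left(-12\right) = \left(-4 + 4 \cdot 0\right) \left(-12\right) = \left(-4 + 0\right) \left(-12\right) = \left(-4\right) \left(-12\right) = 48$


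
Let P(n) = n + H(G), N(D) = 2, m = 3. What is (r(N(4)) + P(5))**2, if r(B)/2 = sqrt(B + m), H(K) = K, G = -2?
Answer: 29 + 12*sqrt(5) ≈ 55.833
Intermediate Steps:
P(n) = -2 + n (P(n) = n - 2 = -2 + n)
r(B) = 2*sqrt(3 + B) (r(B) = 2*sqrt(B + 3) = 2*sqrt(3 + B))
(r(N(4)) + P(5))**2 = (2*sqrt(3 + 2) + (-2 + 5))**2 = (2*sqrt(5) + 3)**2 = (3 + 2*sqrt(5))**2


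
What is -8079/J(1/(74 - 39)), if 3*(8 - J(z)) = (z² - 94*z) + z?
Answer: -29690325/32654 ≈ -909.24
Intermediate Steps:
J(z) = 8 + 31*z - z²/3 (J(z) = 8 - ((z² - 94*z) + z)/3 = 8 - (z² - 93*z)/3 = 8 + (31*z - z²/3) = 8 + 31*z - z²/3)
-8079/J(1/(74 - 39)) = -8079/(8 + 31/(74 - 39) - 1/(3*(74 - 39)²)) = -8079/(8 + 31/35 - (1/35)²/3) = -8079/(8 + 31*(1/35) - (1/35)²/3) = -8079/(8 + 31/35 - ⅓*1/1225) = -8079/(8 + 31/35 - 1/3675) = -8079/32654/3675 = -8079*3675/32654 = -29690325/32654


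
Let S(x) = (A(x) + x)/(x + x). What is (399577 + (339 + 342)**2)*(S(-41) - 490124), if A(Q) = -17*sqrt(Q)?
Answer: -423142242243 + 7338373*I*sqrt(41)/41 ≈ -4.2314e+11 + 1.1461e+6*I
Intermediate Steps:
S(x) = (x - 17*sqrt(x))/(2*x) (S(x) = (-17*sqrt(x) + x)/(x + x) = (x - 17*sqrt(x))/((2*x)) = (x - 17*sqrt(x))*(1/(2*x)) = (x - 17*sqrt(x))/(2*x))
(399577 + (339 + 342)**2)*(S(-41) - 490124) = (399577 + (339 + 342)**2)*((1/2)*(-41 - 17*I*sqrt(41))/(-41) - 490124) = (399577 + 681**2)*((1/2)*(-1/41)*(-41 - 17*I*sqrt(41)) - 490124) = (399577 + 463761)*((1/2)*(-1/41)*(-41 - 17*I*sqrt(41)) - 490124) = 863338*((1/2 + 17*I*sqrt(41)/82) - 490124) = 863338*(-980247/2 + 17*I*sqrt(41)/82) = -423142242243 + 7338373*I*sqrt(41)/41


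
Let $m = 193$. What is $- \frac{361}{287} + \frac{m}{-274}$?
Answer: $- \frac{154305}{78638} \approx -1.9622$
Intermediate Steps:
$- \frac{361}{287} + \frac{m}{-274} = - \frac{361}{287} + \frac{193}{-274} = \left(-361\right) \frac{1}{287} + 193 \left(- \frac{1}{274}\right) = - \frac{361}{287} - \frac{193}{274} = - \frac{154305}{78638}$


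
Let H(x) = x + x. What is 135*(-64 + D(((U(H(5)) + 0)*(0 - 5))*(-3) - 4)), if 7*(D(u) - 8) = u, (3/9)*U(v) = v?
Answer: 7290/7 ≈ 1041.4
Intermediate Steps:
H(x) = 2*x
U(v) = 3*v
D(u) = 8 + u/7
135*(-64 + D(((U(H(5)) + 0)*(0 - 5))*(-3) - 4)) = 135*(-64 + (8 + (((3*(2*5) + 0)*(0 - 5))*(-3) - 4)/7)) = 135*(-64 + (8 + (((3*10 + 0)*(-5))*(-3) - 4)/7)) = 135*(-64 + (8 + (((30 + 0)*(-5))*(-3) - 4)/7)) = 135*(-64 + (8 + ((30*(-5))*(-3) - 4)/7)) = 135*(-64 + (8 + (-150*(-3) - 4)/7)) = 135*(-64 + (8 + (450 - 4)/7)) = 135*(-64 + (8 + (⅐)*446)) = 135*(-64 + (8 + 446/7)) = 135*(-64 + 502/7) = 135*(54/7) = 7290/7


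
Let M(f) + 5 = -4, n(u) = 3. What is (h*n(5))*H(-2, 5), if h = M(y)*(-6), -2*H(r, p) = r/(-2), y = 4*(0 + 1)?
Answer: -81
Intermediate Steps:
y = 4 (y = 4*1 = 4)
H(r, p) = r/4 (H(r, p) = -r/(2*(-2)) = -r*(-1)/(2*2) = -(-1)*r/4 = r/4)
M(f) = -9 (M(f) = -5 - 4 = -9)
h = 54 (h = -9*(-6) = 54)
(h*n(5))*H(-2, 5) = (54*3)*((¼)*(-2)) = 162*(-½) = -81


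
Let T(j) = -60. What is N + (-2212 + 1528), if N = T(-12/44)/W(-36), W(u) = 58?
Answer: -19866/29 ≈ -685.03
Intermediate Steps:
N = -30/29 (N = -60/58 = -60*1/58 = -30/29 ≈ -1.0345)
N + (-2212 + 1528) = -30/29 + (-2212 + 1528) = -30/29 - 684 = -19866/29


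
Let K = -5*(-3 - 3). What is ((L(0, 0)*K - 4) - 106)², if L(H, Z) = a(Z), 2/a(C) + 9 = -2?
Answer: 1612900/121 ≈ 13330.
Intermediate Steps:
K = 30 (K = -5*(-6) = 30)
a(C) = -2/11 (a(C) = 2/(-9 - 2) = 2/(-11) = 2*(-1/11) = -2/11)
L(H, Z) = -2/11
((L(0, 0)*K - 4) - 106)² = ((-2/11*30 - 4) - 106)² = ((-60/11 - 4) - 106)² = (-104/11 - 106)² = (-1270/11)² = 1612900/121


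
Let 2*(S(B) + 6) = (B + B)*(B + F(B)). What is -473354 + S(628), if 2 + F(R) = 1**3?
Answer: -79604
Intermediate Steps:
F(R) = -1 (F(R) = -2 + 1**3 = -2 + 1 = -1)
S(B) = -6 + B*(-1 + B) (S(B) = -6 + ((B + B)*(B - 1))/2 = -6 + ((2*B)*(-1 + B))/2 = -6 + (2*B*(-1 + B))/2 = -6 + B*(-1 + B))
-473354 + S(628) = -473354 + (-6 + 628**2 - 1*628) = -473354 + (-6 + 394384 - 628) = -473354 + 393750 = -79604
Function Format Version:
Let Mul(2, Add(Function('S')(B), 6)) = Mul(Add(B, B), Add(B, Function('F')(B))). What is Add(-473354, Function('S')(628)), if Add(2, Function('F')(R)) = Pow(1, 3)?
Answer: -79604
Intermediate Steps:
Function('F')(R) = -1 (Function('F')(R) = Add(-2, Pow(1, 3)) = Add(-2, 1) = -1)
Function('S')(B) = Add(-6, Mul(B, Add(-1, B))) (Function('S')(B) = Add(-6, Mul(Rational(1, 2), Mul(Add(B, B), Add(B, -1)))) = Add(-6, Mul(Rational(1, 2), Mul(Mul(2, B), Add(-1, B)))) = Add(-6, Mul(Rational(1, 2), Mul(2, B, Add(-1, B)))) = Add(-6, Mul(B, Add(-1, B))))
Add(-473354, Function('S')(628)) = Add(-473354, Add(-6, Pow(628, 2), Mul(-1, 628))) = Add(-473354, Add(-6, 394384, -628)) = Add(-473354, 393750) = -79604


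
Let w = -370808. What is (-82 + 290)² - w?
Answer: 414072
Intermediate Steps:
(-82 + 290)² - w = (-82 + 290)² - 1*(-370808) = 208² + 370808 = 43264 + 370808 = 414072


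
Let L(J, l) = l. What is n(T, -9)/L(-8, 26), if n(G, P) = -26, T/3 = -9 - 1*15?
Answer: -1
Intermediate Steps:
T = -72 (T = 3*(-9 - 1*15) = 3*(-9 - 15) = 3*(-24) = -72)
n(T, -9)/L(-8, 26) = -26/26 = -26*1/26 = -1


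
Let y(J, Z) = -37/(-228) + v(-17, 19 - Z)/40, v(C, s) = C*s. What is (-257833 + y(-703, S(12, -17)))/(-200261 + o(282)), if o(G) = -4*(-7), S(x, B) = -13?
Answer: 293944939/228265620 ≈ 1.2877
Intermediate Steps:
o(G) = 28
y(J, Z) = -18041/2280 + 17*Z/40 (y(J, Z) = -37/(-228) - 17*(19 - Z)/40 = -37*(-1/228) + (-323 + 17*Z)*(1/40) = 37/228 + (-323/40 + 17*Z/40) = -18041/2280 + 17*Z/40)
(-257833 + y(-703, S(12, -17)))/(-200261 + o(282)) = (-257833 + (-18041/2280 + (17/40)*(-13)))/(-200261 + 28) = (-257833 + (-18041/2280 - 221/40))/(-200233) = (-257833 - 15319/1140)*(-1/200233) = -293944939/1140*(-1/200233) = 293944939/228265620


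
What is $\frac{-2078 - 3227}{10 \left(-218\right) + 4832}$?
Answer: $- \frac{5305}{2652} \approx -2.0004$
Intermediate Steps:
$\frac{-2078 - 3227}{10 \left(-218\right) + 4832} = - \frac{5305}{-2180 + 4832} = - \frac{5305}{2652}$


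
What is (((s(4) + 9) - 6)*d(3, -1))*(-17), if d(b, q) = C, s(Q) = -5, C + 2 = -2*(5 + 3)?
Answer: -612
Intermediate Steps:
C = -18 (C = -2 - 2*(5 + 3) = -2 - 2*8 = -2 - 16 = -18)
d(b, q) = -18
(((s(4) + 9) - 6)*d(3, -1))*(-17) = (((-5 + 9) - 6)*(-18))*(-17) = ((4 - 6)*(-18))*(-17) = -2*(-18)*(-17) = 36*(-17) = -612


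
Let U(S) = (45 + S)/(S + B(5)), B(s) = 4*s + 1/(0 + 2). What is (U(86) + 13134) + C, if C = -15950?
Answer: -599546/213 ≈ -2814.8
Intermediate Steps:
B(s) = ½ + 4*s (B(s) = 4*s + 1/2 = 4*s + ½ = ½ + 4*s)
U(S) = (45 + S)/(41/2 + S) (U(S) = (45 + S)/(S + (½ + 4*5)) = (45 + S)/(S + (½ + 20)) = (45 + S)/(S + 41/2) = (45 + S)/(41/2 + S))
(U(86) + 13134) + C = (2*(45 + 86)/(41 + 2*86) + 13134) - 15950 = (2*131/(41 + 172) + 13134) - 15950 = (2*131/213 + 13134) - 15950 = (2*(1/213)*131 + 13134) - 15950 = (262/213 + 13134) - 15950 = 2797804/213 - 15950 = -599546/213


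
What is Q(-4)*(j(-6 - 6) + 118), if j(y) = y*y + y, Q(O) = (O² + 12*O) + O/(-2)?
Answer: -7500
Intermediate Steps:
Q(O) = O² + 23*O/2 (Q(O) = (O² + 12*O) + O*(-½) = (O² + 12*O) - O/2 = O² + 23*O/2)
j(y) = y + y² (j(y) = y² + y = y + y²)
Q(-4)*(j(-6 - 6) + 118) = ((½)*(-4)*(23 + 2*(-4)))*((-6 - 6)*(1 + (-6 - 6)) + 118) = ((½)*(-4)*(23 - 8))*(-12*(1 - 12) + 118) = ((½)*(-4)*15)*(-12*(-11) + 118) = -30*(132 + 118) = -30*250 = -7500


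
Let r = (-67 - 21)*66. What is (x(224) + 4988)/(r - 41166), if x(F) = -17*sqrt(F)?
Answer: -2494/23487 + 34*sqrt(14)/23487 ≈ -0.10077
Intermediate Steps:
r = -5808 (r = -88*66 = -5808)
(x(224) + 4988)/(r - 41166) = (-68*sqrt(14) + 4988)/(-5808 - 41166) = (-68*sqrt(14) + 4988)/(-46974) = (-68*sqrt(14) + 4988)*(-1/46974) = (4988 - 68*sqrt(14))*(-1/46974) = -2494/23487 + 34*sqrt(14)/23487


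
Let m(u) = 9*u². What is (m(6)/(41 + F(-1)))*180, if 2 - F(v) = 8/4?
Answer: 58320/41 ≈ 1422.4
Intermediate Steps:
F(v) = 0 (F(v) = 2 - 8/4 = 2 - 1*2 = 2 - 2 = 0)
(m(6)/(41 + F(-1)))*180 = ((9*6²)/(41 + 0))*180 = ((9*36)/41)*180 = ((1/41)*324)*180 = (324/41)*180 = 58320/41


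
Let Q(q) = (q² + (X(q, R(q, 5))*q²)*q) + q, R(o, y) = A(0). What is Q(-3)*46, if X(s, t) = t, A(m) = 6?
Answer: -7176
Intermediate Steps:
R(o, y) = 6
Q(q) = q + q² + 6*q³ (Q(q) = (q² + (6*q²)*q) + q = (q² + 6*q³) + q = q + q² + 6*q³)
Q(-3)*46 = -3*(1 - 3 + 6*(-3)²)*46 = -3*(1 - 3 + 6*9)*46 = -3*(1 - 3 + 54)*46 = -3*52*46 = -156*46 = -7176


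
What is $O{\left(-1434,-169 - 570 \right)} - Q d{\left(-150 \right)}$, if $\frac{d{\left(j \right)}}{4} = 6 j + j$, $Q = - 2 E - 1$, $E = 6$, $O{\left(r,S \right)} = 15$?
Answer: $-54585$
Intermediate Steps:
$Q = -13$ ($Q = \left(-2\right) 6 - 1 = -12 - 1 = -13$)
$d{\left(j \right)} = 28 j$ ($d{\left(j \right)} = 4 \left(6 j + j\right) = 4 \cdot 7 j = 28 j$)
$O{\left(-1434,-169 - 570 \right)} - Q d{\left(-150 \right)} = 15 - - 13 \cdot 28 \left(-150\right) = 15 - \left(-13\right) \left(-4200\right) = 15 - 54600 = -54585$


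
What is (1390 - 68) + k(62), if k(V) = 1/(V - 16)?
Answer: 60813/46 ≈ 1322.0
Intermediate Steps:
k(V) = 1/(-16 + V)
(1390 - 68) + k(62) = (1390 - 68) + 1/(-16 + 62) = 1322 + 1/46 = 60813/46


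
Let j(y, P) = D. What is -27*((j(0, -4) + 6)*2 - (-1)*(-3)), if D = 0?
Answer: -243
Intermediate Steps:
j(y, P) = 0
-27*((j(0, -4) + 6)*2 - (-1)*(-3)) = -27*((0 + 6)*2 - (-1)*(-3)) = -27*(6*2 - 1*3) = -27*(12 - 3) = -27*9 = -243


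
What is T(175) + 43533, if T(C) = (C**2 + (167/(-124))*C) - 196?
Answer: 9142063/124 ≈ 73726.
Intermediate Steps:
T(C) = -196 + C**2 - 167*C/124 (T(C) = (C**2 + (167*(-1/124))*C) - 196 = (C**2 - 167*C/124) - 196 = -196 + C**2 - 167*C/124)
T(175) + 43533 = (-196 + 175**2 - 167/124*175) + 43533 = (-196 + 30625 - 29225/124) + 43533 = 3743971/124 + 43533 = 9142063/124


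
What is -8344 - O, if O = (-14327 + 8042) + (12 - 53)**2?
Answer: -3740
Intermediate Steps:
O = -4604 (O = -6285 + (-41)**2 = -6285 + 1681 = -4604)
-8344 - O = -8344 - 1*(-4604) = -8344 + 4604 = -3740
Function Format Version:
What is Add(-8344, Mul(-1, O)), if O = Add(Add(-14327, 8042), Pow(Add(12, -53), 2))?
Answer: -3740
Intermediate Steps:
O = -4604 (O = Add(-6285, Pow(-41, 2)) = Add(-6285, 1681) = -4604)
Add(-8344, Mul(-1, O)) = Add(-8344, Mul(-1, -4604)) = Add(-8344, 4604) = -3740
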